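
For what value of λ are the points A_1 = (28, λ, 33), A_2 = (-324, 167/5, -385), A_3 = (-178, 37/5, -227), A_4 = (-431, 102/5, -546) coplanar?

The points are coplanar iff A_1A_2 · (A_1A_3 × A_1A_4) = 0.
Expanding, this is linear in λ: (-6600)λ + (-19800) = 0.
So λ = -3.

-3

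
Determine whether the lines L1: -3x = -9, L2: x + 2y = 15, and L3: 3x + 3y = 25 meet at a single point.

No

Lines aᵢx + bᵢy = cᵢ with pairwise distinct directions are concurrent exactly when det[aᵢ bᵢ cᵢ] = 0.
Here the determinant is 12.
Nonzero, so no common point exists.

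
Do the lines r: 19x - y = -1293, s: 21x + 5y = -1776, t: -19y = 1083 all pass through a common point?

Intersecting r and s: solving the 2×2 system gives (x, y) = (-8241/116, -6591/116).
Substitute into t: (0)(-8241/116) + (-19)(-6591/116) = 125229/116.
But t requires 1083 ≠ 125229/116, so the three lines have no common point.

No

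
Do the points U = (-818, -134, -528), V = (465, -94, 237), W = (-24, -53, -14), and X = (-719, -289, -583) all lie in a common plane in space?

With U as base: UV = (1283, 40, 765), UW = (794, 81, 514), UX = (99, -155, -55).
UW × UX = (75215, 94556, -131089).
UV · (UW × UX) = 0.
The scalar triple product vanishes, so the four points are coplanar.

Yes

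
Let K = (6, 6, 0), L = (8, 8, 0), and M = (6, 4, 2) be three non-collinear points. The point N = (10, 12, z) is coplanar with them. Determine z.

A normal to the plane is n = KL × KM = (4, -4, -4).
N lies in the plane iff n · KN = 0.
This gives (-4)z + (-8) = 0, so z = -2.

-2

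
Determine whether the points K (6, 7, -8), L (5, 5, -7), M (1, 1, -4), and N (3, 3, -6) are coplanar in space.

No

With K as base: KL = (-1, -2, 1), KM = (-5, -6, 4), KN = (-3, -4, 2).
KM × KN = (4, -2, 2).
KL · (KM × KN) = 2.
Since 2 ≠ 0, the four points are not coplanar.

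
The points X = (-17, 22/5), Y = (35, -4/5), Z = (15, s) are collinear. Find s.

The three points are collinear iff det[XY; XZ] = 0.
This determinant is linear in s: (52)s + (-312/5) = 0, so s = 6/5.

6/5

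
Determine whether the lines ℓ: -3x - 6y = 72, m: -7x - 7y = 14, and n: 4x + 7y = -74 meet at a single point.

Yes

Lines aᵢx + bᵢy = cᵢ with pairwise distinct directions are concurrent exactly when det[aᵢ bᵢ cᵢ] = 0.
Here the determinant is 0.
It vanishes, so the lines are concurrent at (20, -22).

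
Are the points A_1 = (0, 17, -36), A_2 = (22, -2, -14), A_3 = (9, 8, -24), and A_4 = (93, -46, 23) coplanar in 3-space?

The four points are coplanar iff the 3×3 determinant with rows A_1A_2, A_1A_3, A_1A_4 is zero.
Rows: (22, -19, 22), (9, -9, 12), (93, -63, 59).
Expanding along the first row: (22)(225) − (-19)(-585) + (22)(270) = -225.
Nonzero ⇒ not coplanar.

No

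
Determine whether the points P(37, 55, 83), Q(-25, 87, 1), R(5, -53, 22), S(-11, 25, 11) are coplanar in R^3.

No

A normal to the plane through P, Q, R is n = PQ × PR = (-10808, -1158, 7720).
The plane has equation n·X = 177174. For S: n·S = 174858.
174858 ≠ 177174, so S is off the plane.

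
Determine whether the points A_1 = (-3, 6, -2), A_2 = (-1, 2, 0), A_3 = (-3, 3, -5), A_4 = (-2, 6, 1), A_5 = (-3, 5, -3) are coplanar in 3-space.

The plane through A_1, A_2, A_3 has normal n = A_1A_2 × A_1A_3 = (18, 6, -6) and equation n·P = -6.
Checking the remaining points: n·A_4 = -6, n·A_5 = -6.
All equal -6, so all 5 points lie in one plane.

Yes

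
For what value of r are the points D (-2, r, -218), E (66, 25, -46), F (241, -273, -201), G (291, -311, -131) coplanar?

45

Coplanarity ⇔ det[DE; DF; DG] = 0.
Expanding, this is linear in r: (20000)r + (-900000) = 0.
So r = 45.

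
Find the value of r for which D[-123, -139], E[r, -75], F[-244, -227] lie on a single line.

-35

The three points are collinear iff det[DE; DF] = 0.
This determinant is linear in r: (-88)r + (-3080) = 0, so r = -35.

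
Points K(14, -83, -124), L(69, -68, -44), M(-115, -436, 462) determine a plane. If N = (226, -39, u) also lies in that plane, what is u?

Coplanarity requires KL · (KM × KN) = 0.
KL = (55, 15, 80), KM = (-129, -353, 586); the triple product is linear in u with coefficient -17480 and constant term 3810640.
Setting it to zero: u = 218.

218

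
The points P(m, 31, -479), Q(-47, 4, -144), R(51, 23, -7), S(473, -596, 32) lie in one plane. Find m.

Coplanarity ⇔ det[PQ; PR; PS] = 0.
Expanding, this is linear in m: (-85544)m + (-28486152) = 0.
So m = -333.

-333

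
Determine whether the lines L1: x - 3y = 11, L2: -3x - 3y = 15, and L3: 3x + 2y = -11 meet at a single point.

Yes

Intersecting L1 and L2: solving the 2×2 system gives (x, y) = (-1, -4).
Substitute into L3: (3)(-1) + (2)(-4) = -11.
This equals -11, so (-1, -4) lies on all three lines and they are concurrent.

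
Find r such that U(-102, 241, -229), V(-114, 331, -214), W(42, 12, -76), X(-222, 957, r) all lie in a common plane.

Normal to plane UVW: n = (17205, 3996, -10212); plane equation n·P = 1546674.
Requiring n·X = 1546674: (-10212)r + (4662) = 1546674.
So r = -151.

-151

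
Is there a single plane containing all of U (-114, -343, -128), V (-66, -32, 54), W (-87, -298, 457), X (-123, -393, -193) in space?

The four points are coplanar iff the 3×3 determinant with rows UV, UW, UX is zero.
Rows: (48, 311, 182), (27, 45, 585), (-9, -50, -65).
Expanding along the first row: (48)(26325) − (311)(3510) + (182)(-945) = 0.
Zero determinant ⇒ coplanar.

Yes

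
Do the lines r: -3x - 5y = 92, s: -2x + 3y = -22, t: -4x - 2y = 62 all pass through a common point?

No

Intersecting r and s: solving the 2×2 system gives (x, y) = (-166/19, -250/19).
Substitute into t: (-4)(-166/19) + (-2)(-250/19) = 1164/19.
But t requires 62 ≠ 1164/19, so the three lines have no common point.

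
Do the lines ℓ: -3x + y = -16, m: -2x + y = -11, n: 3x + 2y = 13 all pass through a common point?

Yes

Lines aᵢx + bᵢy = cᵢ with pairwise distinct directions are concurrent exactly when det[aᵢ bᵢ cᵢ] = 0.
Here the determinant is 0.
It vanishes, so the lines are concurrent at (5, -1).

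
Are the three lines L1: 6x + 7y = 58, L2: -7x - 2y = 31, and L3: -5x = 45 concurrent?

Lines aᵢx + bᵢy = cᵢ with pairwise distinct directions are concurrent exactly when det[aᵢ bᵢ cᵢ] = 0.
Here the determinant is 0.
It vanishes, so the lines are concurrent at (-9, 16).

Yes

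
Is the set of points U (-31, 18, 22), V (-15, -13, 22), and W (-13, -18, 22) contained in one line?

UV = (16, -31, 0), UW = (18, -36, 0).
Comparing components 1 and 2: (16)(-36) − (-31)(18) = -18 ≠ 0, so UV and UW are not parallel and the points are not collinear.

No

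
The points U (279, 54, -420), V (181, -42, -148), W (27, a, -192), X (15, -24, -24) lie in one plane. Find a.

60

Normal to plane UVX: n = (-16800, -33000, -17700); plane equation n·P = 964800.
Requiring n·W = 964800: (-33000)a + (2944800) = 964800.
So a = 60.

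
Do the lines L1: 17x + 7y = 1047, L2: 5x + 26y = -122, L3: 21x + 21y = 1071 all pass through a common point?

Intersecting L1 and L2: solving the 2×2 system gives (x, y) = (28076/407, -7309/407).
Substitute into L3: (21)(28076/407) + (21)(-7309/407) = 436107/407.
But L3 requires 1071 ≠ 436107/407, so the three lines have no common point.

No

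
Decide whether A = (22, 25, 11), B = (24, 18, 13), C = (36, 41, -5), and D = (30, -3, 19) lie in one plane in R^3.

With A as base: AB = (2, -7, 2), AC = (14, 16, -16), AD = (8, -28, 8).
AC × AD = (-320, -240, -520).
AB · (AC × AD) = 0.
The scalar triple product vanishes, so the four points are coplanar.

Yes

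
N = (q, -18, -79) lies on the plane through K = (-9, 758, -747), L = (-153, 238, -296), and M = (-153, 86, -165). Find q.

31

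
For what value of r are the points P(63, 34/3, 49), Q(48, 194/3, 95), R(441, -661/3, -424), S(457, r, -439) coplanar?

-222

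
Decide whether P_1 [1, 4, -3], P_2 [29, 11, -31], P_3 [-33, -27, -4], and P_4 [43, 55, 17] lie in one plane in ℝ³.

A normal to the plane through P_1, P_2, P_3 is n = P_1P_2 × P_1P_3 = (-875, 980, -630).
The plane has equation n·P = 4935. For P_4: n·P_4 = 5565.
5565 ≠ 4935, so P_4 is off the plane.

No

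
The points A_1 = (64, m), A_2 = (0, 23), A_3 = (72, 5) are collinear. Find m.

7

The three points are collinear iff det[A_1A_2; A_1A_3] = 0.
This determinant is linear in m: (72)m + (-504) = 0, so m = 7.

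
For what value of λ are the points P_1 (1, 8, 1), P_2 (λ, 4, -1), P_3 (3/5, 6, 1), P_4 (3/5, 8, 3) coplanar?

Normal to plane P_1P_3P_4: n = (-4, 4/5, -4/5); plane equation n·P = 8/5.
Requiring n·P_2 = 8/5: (-4)λ + (4) = 8/5.
So λ = 3/5.

3/5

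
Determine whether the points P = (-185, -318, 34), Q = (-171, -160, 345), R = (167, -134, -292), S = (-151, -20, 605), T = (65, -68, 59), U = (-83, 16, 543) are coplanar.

The plane through P, Q, R has normal n = PQ × PR = (-108732, 114036, -53040) and equation n·X = -17951388.
Checking the remaining points: n·S = -17951388, n·T = -17951388, n·U = -17951388.
All equal -17951388, so all 6 points lie in one plane.

Yes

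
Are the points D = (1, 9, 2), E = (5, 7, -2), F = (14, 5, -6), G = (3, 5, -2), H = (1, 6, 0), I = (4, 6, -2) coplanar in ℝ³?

No

The plane through D, E, F has normal n = DE × DF = (0, -20, 10) and equation n·P = -160.
Checking the remaining points: n·G = -120, n·H = -120, n·I = -140.
Since n·G = -120 ≠ -160, G is off the plane and the points are not all coplanar.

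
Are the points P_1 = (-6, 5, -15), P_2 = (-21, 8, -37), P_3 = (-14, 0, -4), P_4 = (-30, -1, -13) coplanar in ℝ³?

Yes

The four points are coplanar iff the 3×3 determinant with rows P_1P_2, P_1P_3, P_1P_4 is zero.
Rows: (-15, 3, -22), (-8, -5, 11), (-24, -6, 2).
Expanding along the first row: (-15)(56) − (3)(248) + (-22)(-72) = 0.
Zero determinant ⇒ coplanar.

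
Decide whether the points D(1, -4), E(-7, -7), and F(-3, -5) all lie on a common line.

DE = (-8, -3), DF = (-4, -1).
Twice the signed area of △DEF is (-8)(-1) − (-3)(-4) = -4.
The area is nonzero, so the three points are not collinear.

No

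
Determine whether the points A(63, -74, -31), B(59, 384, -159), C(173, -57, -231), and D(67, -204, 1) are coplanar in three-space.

No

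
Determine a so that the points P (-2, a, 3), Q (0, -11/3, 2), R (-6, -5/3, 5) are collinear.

-3

Direction QR = (-6, 2, 3). From the x-coordinate of P, the parameter along the line is τ = (-2 − 0)/(-6) = 1/3.
Then a = (-11/3) + 1/3·(2) = -3.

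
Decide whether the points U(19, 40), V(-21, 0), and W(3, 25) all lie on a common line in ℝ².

No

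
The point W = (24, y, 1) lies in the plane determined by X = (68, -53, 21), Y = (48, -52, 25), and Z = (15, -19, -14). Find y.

-31

Coplanarity requires XY · (XZ × XW) = 0.
XY = (-20, 1, 4), XZ = (-53, 34, -35); the triple product is linear in y with coefficient -912 and constant term -28272.
Setting it to zero: y = -31.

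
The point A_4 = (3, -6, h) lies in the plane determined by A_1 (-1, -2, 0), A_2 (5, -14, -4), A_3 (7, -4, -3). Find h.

The plane through A_1, A_2, A_3 has equation 28x − 14y + 84z = 0.
Substituting A_4: (84)h + (168) = 0, so h = -2.

-2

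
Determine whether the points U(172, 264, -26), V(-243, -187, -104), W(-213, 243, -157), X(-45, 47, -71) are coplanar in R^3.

No

With U as base: UV = (-415, -451, -78), UW = (-385, -21, -131), UX = (-217, -217, -45).
UW × UX = (-27482, 11102, 78988).
UV · (UW × UX) = 236964.
Since 236964 ≠ 0, the four points are not coplanar.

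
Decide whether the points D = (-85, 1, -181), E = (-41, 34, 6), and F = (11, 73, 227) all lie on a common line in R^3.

Yes

DE = (44, 33, 187), DF = (96, 72, 408).
Each component of DF is 24/11 times the corresponding component of DE, so DF = 24/11·DE and the points are collinear.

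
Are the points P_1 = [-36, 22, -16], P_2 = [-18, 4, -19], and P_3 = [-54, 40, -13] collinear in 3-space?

P_1P_2 = (18, -18, -3), P_1P_3 = (-18, 18, 3).
Each component of P_1P_3 is -1 times the corresponding component of P_1P_2, so P_1P_3 = -1·P_1P_2 and the points are collinear.

Yes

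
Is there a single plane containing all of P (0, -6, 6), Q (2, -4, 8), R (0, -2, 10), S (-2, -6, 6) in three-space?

A normal to the plane through P, Q, R is n = PQ × PR = (0, -8, 8).
The plane has equation n·X = 96. For S: n·S = 96.
Equal, so S lies in the plane and all four are coplanar.

Yes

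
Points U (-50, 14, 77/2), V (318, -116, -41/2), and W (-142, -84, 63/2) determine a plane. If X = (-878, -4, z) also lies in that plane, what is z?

239/2

A normal to the plane is n = UV × UW = (-4872, 8004, -48024).
X lies in the plane iff n · UX = 0.
This gives (-48024)z + (5738868) = 0, so z = 239/2.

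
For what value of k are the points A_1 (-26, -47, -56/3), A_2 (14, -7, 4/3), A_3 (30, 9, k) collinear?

Direction A_1A_2 = (40, 40, 20). From the x-coordinate of A_3, the parameter along the line is τ = (30 − (-26))/40 = 7/5.
Then k = (-56/3) + 7/5·(20) = 28/3.

28/3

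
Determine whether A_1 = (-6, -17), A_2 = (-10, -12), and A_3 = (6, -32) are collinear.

A_1A_2 = (-4, 5), A_1A_3 = (12, -15).
Twice the signed area of △A_1A_2A_3 is (-4)(-15) − (5)(12) = 0.
The triangle is degenerate (zero area), so the points are collinear.

Yes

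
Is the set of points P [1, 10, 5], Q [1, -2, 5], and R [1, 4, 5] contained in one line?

Yes

PQ = (0, -12, 0), PR = (0, -6, 0).
PQ × PR = (0, 0, 0).
The cross product vanishes, so the three points are collinear.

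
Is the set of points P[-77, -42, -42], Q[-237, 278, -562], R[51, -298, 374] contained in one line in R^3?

Yes

PQ = (-160, 320, -520), PR = (128, -256, 416).
PQ × PR = (0, 0, 0).
The cross product vanishes, so the three points are collinear.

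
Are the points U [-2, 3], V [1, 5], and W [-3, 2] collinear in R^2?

UV = (3, 2), UW = (-1, -1).
Twice the signed area of △UVW is (3)(-1) − (2)(-1) = -1.
The area is nonzero, so the three points are not collinear.

No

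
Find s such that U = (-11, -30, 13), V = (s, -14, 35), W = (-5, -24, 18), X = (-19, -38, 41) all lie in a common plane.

5

The points are coplanar iff UV · (UW × UX) = 0.
Expanding, this is linear in s: (208)s + (-1040) = 0.
So s = 5.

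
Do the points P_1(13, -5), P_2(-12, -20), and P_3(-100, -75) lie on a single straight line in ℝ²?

No

P_1P_2 = (-25, -15), P_1P_3 = (-113, -70).
If collinear, P_1P_3 would be a scalar multiple of P_1P_2. But (-25)·(-70) ≠ (-15)·(-113) (difference 55), so they are not parallel; the points are not collinear.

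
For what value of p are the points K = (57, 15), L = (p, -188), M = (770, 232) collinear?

-610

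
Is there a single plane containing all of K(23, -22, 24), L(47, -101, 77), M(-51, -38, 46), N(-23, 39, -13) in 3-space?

With K as base: KL = (24, -79, 53), KM = (-74, -16, 22), KN = (-46, 61, -37).
KM × KN = (-750, -3750, -5250).
KL · (KM × KN) = 0.
The scalar triple product vanishes, so the four points are coplanar.

Yes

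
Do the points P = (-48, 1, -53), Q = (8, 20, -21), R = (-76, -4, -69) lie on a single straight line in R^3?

PQ = (56, 19, 32), PR = (-28, -5, -16).
Comparing components 2 and 3: (19)(-16) − (32)(-5) = -144 ≠ 0, so PQ and PR are not parallel and the points are not collinear.

No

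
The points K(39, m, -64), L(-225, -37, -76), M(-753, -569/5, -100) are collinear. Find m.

Direction LM = (-528, -384/5, -24). From the x-coordinate of K, the parameter along the line is τ = (39 − (-225))/(-528) = -1/2.
Then m = (-37) + (-1/2)·(-384/5) = 7/5.

7/5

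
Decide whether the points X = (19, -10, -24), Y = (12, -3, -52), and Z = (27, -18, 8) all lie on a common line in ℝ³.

Yes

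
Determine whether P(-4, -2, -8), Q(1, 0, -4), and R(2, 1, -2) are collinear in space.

PQ = (5, 2, 4), PR = (6, 3, 6).
PQ × PR = (0, -6, 3).
The cross product is nonzero, so the points do not lie on one line.

No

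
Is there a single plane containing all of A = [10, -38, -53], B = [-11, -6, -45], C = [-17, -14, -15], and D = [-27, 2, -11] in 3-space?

A normal to the plane through A, B, C is n = AB × AC = (1024, 582, 360).
The plane has equation n·P = -30956. For D: n·D = -30444.
-30444 ≠ -30956, so D is off the plane.

No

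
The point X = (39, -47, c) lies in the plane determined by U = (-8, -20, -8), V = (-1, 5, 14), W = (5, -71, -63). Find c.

-52

The plane through U, V, W has equation −253x + 671y − 682z = -5940.
Substituting X: (-682)c + (-41404) = -5940, so c = -52.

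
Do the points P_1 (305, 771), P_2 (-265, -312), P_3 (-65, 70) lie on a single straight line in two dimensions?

No

P_1P_2 = (-570, -1083), P_1P_3 = (-370, -701).
det[P_1P_2; P_1P_3] = (-570)(-701) − (-1083)(-370) = -1140.
The determinant is nonzero, so they are not collinear.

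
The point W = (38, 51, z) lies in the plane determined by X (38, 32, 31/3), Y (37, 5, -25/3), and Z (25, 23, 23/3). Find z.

The plane through X, Y, Z has equation −96x + 240y − 342z = 498.
Substituting W: (-342)z + (8592) = 498, so z = 71/3.

71/3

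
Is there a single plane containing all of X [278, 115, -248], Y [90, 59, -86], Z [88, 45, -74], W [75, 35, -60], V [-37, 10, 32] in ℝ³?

No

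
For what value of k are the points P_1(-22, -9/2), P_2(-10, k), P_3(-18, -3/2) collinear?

Collinearity: (P_2 − P_1) must be parallel to (P_3 − P_1) = (4, 3).
Cross-multiplying the components: (k − (-9/2))·(4) = (12)·(3).
Solving gives k = 9/2.

9/2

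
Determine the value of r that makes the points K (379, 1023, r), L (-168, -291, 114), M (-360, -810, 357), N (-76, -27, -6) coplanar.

The points are coplanar iff KL · (KM × KN) = 0.
Expanding, this is linear in r: (2940)r + (1587600) = 0.
So r = -540.

-540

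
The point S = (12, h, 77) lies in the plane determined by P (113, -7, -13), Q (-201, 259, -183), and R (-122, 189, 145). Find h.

77

A normal to the plane is n = PQ × PR = (75348, 89562, 966).
S lies in the plane iff n · PS = 0.
This gives (89562)h + (-6896274) = 0, so h = 77.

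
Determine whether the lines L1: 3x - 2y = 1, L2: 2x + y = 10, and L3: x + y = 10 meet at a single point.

Lines aᵢx + bᵢy = cᵢ with pairwise distinct directions are concurrent exactly when det[aᵢ bᵢ cᵢ] = 0.
Here the determinant is 21.
Nonzero, so no common point exists.

No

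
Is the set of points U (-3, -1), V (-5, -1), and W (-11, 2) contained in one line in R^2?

UV = (-2, 0), UW = (-8, 3).
If collinear, UW would be a scalar multiple of UV. But (-2)·(3) ≠ (0)·(-8) (difference -6), so they are not parallel; the points are not collinear.

No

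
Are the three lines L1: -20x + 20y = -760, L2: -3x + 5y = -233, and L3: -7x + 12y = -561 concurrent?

No

The three lines meet at one point iff the augmented coefficient matrix [aᵢ bᵢ cᵢ] has rank < 3, i.e. its determinant vanishes.
Here the determinant is -100.
Nonzero, so no common point exists.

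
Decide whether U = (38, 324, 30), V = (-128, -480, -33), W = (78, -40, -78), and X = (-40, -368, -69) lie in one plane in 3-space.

With U as base: UV = (-166, -804, -63), UW = (40, -364, -108), UX = (-78, -692, -99).
UW × UX = (-38700, 12384, -56072).
UV · (UW × UX) = 0.
The scalar triple product vanishes, so the four points are coplanar.

Yes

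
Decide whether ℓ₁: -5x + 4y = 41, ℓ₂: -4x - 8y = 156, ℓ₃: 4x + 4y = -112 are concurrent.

Yes

Lines aᵢx + bᵢy = cᵢ with pairwise distinct directions are concurrent exactly when det[aᵢ bᵢ cᵢ] = 0.
Here the determinant is 0.
It vanishes, so the lines are concurrent at (-17, -11).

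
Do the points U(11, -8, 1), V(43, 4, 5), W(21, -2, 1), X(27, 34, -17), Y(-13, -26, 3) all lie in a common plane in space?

Yes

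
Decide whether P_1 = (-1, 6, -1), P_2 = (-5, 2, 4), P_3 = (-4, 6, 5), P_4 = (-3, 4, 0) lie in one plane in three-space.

No

With P_1 as base: P_1P_2 = (-4, -4, 5), P_1P_3 = (-3, 0, 6), P_1P_4 = (-2, -2, 1).
P_1P_3 × P_1P_4 = (12, -9, 6).
P_1P_2 · (P_1P_3 × P_1P_4) = 18.
Since 18 ≠ 0, the four points are not coplanar.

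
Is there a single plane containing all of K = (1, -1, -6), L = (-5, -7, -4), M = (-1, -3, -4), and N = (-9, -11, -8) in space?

The four points are coplanar iff the 3×3 determinant with rows KL, KM, KN is zero.
Rows: (-6, -6, 2), (-2, -2, 2), (-10, -10, -2).
Expanding along the first row: (-6)(24) − (-6)(24) + (2)(0) = 0.
Zero determinant ⇒ coplanar.

Yes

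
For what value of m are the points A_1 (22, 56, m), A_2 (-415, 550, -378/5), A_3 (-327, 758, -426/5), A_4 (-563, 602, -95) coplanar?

59/5

Coplanarity ⇔ det[A_1A_2; A_1A_3; A_1A_4] = 0.
Expanding, this is linear in m: (-35360)m + (417248) = 0.
So m = 59/5.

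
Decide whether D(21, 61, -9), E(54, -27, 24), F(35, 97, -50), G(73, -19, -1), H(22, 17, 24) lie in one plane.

The plane through D, E, F has normal n = DE × DF = (2420, 1815, 2420) and equation n·P = 139755.
Checking the remaining points: n·G = 139755, n·H = 142175.
Since n·H = 142175 ≠ 139755, H is off the plane and the points are not all coplanar.

No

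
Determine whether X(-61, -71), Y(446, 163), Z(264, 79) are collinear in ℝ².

XY = (507, 234), XZ = (325, 150).
Twice the signed area of △XYZ is (507)(150) − (234)(325) = 0.
The triangle is degenerate (zero area), so the points are collinear.

Yes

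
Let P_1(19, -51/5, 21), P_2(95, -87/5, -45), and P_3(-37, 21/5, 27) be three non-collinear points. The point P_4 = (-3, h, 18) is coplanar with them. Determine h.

-17/5

Coplanarity requires P_1P_2 · (P_1P_3 × P_1P_4) = 0.
P_1P_2 = (76, -36/5, -66), P_1P_3 = (-56, 72/5, 6); the triple product is linear in h with coefficient 3240 and constant term 11016.
Setting it to zero: h = -17/5.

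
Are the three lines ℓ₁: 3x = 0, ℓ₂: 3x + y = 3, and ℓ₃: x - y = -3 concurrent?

Lines aᵢx + bᵢy = cᵢ with pairwise distinct directions are concurrent exactly when det[aᵢ bᵢ cᵢ] = 0.
Here the determinant is 0.
It vanishes, so the lines are concurrent at (0, 3).

Yes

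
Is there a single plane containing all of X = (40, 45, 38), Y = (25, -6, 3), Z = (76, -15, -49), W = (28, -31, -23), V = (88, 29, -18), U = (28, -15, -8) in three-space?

Yes

The plane through X, Y, Z has normal n = XY × XZ = (2337, -2565, 2736) and equation n·P = 82023.
Checking the remaining points: n·W = 82023, n·V = 82023, n·U = 82023.
All equal 82023, so all 6 points lie in one plane.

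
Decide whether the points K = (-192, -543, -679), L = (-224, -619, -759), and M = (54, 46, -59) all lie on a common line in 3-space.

KL = (-32, -76, -80), KM = (246, 589, 620).
Comparing components 3 and 1: (-80)(246) − (-32)(620) = 160 ≠ 0, so KL and KM are not parallel and the points are not collinear.

No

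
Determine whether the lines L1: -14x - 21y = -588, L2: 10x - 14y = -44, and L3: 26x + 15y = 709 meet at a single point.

The three lines meet at one point iff the augmented coefficient matrix [aᵢ bᵢ cᵢ] has rank < 3, i.e. its determinant vanishes.
Here the determinant is 406.
Nonzero, so no common point exists.

No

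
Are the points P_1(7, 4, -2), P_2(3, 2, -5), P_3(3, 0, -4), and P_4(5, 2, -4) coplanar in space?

With P_1 as base: P_1P_2 = (-4, -2, -3), P_1P_3 = (-4, -4, -2), P_1P_4 = (-2, -2, -2).
P_1P_3 × P_1P_4 = (4, -4, 0).
P_1P_2 · (P_1P_3 × P_1P_4) = -8.
Since -8 ≠ 0, the four points are not coplanar.

No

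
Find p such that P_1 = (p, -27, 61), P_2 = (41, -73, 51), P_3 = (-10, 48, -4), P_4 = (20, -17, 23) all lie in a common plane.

-10

The points are coplanar iff P_1P_2 · (P_1P_3 × P_1P_4) = 0.
Expanding, this is linear in p: (308)p + (3080) = 0.
So p = -10.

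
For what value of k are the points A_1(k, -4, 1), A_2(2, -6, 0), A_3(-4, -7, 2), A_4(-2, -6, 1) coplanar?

-6

Coplanarity ⇔ det[A_1A_2; A_1A_3; A_1A_4] = 0.
Expanding, this is linear in k: (1)k + (6) = 0.
So k = -6.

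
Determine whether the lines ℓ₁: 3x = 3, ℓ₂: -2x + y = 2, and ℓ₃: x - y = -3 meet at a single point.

Yes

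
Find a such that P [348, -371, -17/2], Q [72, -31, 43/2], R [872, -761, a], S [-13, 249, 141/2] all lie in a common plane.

-15/2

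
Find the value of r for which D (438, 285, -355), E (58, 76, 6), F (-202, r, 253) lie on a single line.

-67

Collinearity requires DE × DF = 0; each component is linear in r.
The x-component gives (-361)r + (-24187) = 0, so r = -67.
The remaining components then also vanish.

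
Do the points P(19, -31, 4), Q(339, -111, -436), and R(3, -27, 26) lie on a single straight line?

Yes

PQ = (320, -80, -440), PR = (-16, 4, 22).
Each component of PR is -1/20 times the corresponding component of PQ, so PR = -1/20·PQ and the points are collinear.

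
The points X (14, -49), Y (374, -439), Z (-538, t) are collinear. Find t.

549

Collinearity: (Z − X) must be parallel to (Y − X) = (360, -390).
Cross-multiplying the components: (t − (-49))·(360) = (-552)·(-390).
Solving gives t = 549.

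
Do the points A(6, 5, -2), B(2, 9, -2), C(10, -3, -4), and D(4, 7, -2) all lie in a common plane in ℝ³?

The four points are coplanar iff the 3×3 determinant with rows AB, AC, AD is zero.
Rows: (-4, 4, 0), (4, -8, -2), (-2, 2, 0).
Expanding along the first row: (-4)(4) − (4)(-4) + (0)(-8) = 0.
Zero determinant ⇒ coplanar.

Yes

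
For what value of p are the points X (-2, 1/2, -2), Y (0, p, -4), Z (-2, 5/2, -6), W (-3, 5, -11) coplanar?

3/2

The points are coplanar iff XY · (XZ × XW) = 0.
Expanding, this is linear in p: (4)p + (-6) = 0.
So p = 3/2.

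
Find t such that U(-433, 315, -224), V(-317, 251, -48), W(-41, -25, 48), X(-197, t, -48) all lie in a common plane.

115

Coplanarity ⇔ det[UV; UW; UX] = 0.
Expanding, this is linear in t: (37440)t + (-4305600) = 0.
So t = 115.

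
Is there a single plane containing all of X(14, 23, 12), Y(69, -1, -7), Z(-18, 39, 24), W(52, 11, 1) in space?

A normal to the plane through X, Y, Z is n = XY × XZ = (16, -52, 112).
The plane has equation n·P = 372. For W: n·W = 372.
Equal, so W lies in the plane and all four are coplanar.

Yes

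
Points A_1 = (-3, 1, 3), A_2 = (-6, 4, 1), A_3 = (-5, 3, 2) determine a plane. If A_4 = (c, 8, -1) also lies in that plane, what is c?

-10

The plane through A_1, A_2, A_3 has equation 1x + 1y = -2.
Substituting A_4: (1)c + (8) = -2, so c = -10.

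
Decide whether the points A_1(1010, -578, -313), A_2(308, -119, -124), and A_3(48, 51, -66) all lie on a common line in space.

A_1A_2 = (-702, 459, 189), A_1A_3 = (-962, 629, 247).
A_1A_2 × A_1A_3 = (-5508, -8424, 0).
The cross product is nonzero, so the points do not lie on one line.

No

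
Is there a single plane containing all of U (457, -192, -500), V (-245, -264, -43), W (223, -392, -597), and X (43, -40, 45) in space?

Yes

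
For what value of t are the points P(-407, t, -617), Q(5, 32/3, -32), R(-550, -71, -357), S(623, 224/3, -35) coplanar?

Coplanarity ⇔ det[PQ; PR; PS] = 0.
Expanding, this is linear in t: (202515)t + (15256130) = 0.
So t = -226/3.

-226/3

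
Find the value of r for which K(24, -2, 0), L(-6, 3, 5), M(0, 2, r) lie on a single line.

Direction KL = (-30, 5, 5). From the x-coordinate of M, the parameter along the line is τ = (0 − 24)/(-30) = 4/5.
Then r = 0 + 4/5·(5) = 4.

4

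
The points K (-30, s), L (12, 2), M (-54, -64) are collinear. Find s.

Collinearity: (K − L) must be parallel to (M − L) = (-66, -66).
Cross-multiplying the components: (s − 2)·(-66) = (-42)·(-66).
Solving gives s = -40.

-40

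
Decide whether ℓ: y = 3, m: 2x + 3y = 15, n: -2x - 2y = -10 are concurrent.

No

The three lines meet at one point iff the augmented coefficient matrix [aᵢ bᵢ cᵢ] has rank < 3, i.e. its determinant vanishes.
Here the determinant is -4.
Nonzero, so no common point exists.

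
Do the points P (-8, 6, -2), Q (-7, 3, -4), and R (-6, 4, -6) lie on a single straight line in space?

No

PQ = (1, -3, -2), PR = (2, -2, -4).
PQ × PR = (8, 0, 4).
The cross product is nonzero, so the points do not lie on one line.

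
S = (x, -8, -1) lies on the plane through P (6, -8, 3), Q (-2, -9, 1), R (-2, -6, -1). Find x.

A normal to the plane is n = PQ × PR = (8, -16, -24).
S lies in the plane iff n · PS = 0.
This gives (8)x + (48) = 0, so x = -6.

-6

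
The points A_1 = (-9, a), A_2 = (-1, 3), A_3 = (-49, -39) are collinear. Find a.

-4

Collinearity: (A_1 − A_2) must be parallel to (A_3 − A_2) = (-48, -42).
Cross-multiplying the components: (a − 3)·(-48) = (-8)·(-42).
Solving gives a = -4.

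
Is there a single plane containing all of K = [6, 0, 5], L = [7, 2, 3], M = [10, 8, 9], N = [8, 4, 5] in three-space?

A normal to the plane through K, L, M is n = KL × KM = (24, -12, 0).
The plane has equation n·P = 144. For N: n·N = 144.
Equal, so N lies in the plane and all four are coplanar.

Yes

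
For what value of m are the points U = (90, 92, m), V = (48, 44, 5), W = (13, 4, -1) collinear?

61/5

Collinearity requires UV × UW = 0; each component is linear in m.
The x-component gives (-40)m + (488) = 0, so m = 61/5.
The remaining components then also vanish.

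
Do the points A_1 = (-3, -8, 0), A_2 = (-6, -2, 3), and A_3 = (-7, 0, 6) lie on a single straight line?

A_1A_2 = (-3, 6, 3), A_1A_3 = (-4, 8, 6).
A_1A_2 × A_1A_3 = (12, 6, 0).
The cross product is nonzero, so the points do not lie on one line.

No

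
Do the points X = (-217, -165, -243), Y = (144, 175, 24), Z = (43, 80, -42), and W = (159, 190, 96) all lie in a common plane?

Yes

The four points are coplanar iff the 3×3 determinant with rows XY, XZ, XW is zero.
Rows: (361, 340, 267), (260, 245, 201), (376, 355, 339).
Expanding along the first row: (361)(11700) − (340)(12564) + (267)(180) = 0.
Zero determinant ⇒ coplanar.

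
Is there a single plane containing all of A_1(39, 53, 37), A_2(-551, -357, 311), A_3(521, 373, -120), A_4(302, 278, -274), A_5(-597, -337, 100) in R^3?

Yes

The plane through A_1, A_2, A_3 has normal n = A_1A_2 × A_1A_3 = (-23310, 39438, 8820) and equation n·P = 1507464.
Checking the remaining points: n·A_4 = 1507464, n·A_5 = 1507464.
All equal 1507464, so all 5 points lie in one plane.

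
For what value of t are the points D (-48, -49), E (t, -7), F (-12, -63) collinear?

Collinearity: (E − D) must be parallel to (F − D) = (36, -14).
Cross-multiplying the components: (t − (-48))·(-14) = (42)·(36).
Solving gives t = -156.

-156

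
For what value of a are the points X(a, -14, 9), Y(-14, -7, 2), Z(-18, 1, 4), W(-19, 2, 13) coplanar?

-11

Coplanarity ⇔ det[XY; XZ; XW] = 0.
Expanding, this is linear in a: (-70)a + (-770) = 0.
So a = -11.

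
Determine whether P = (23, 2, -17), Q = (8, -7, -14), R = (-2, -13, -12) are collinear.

Yes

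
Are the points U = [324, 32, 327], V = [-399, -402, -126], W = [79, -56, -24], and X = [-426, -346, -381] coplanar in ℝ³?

No

A normal to the plane through U, V, W is n = UV × UW = (112470, -142788, -42706).
The plane has equation n·P = 17906202. For X: n·X = 17763414.
17763414 ≠ 17906202, so X is off the plane.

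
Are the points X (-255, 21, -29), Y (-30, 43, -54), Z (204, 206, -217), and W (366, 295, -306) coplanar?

No

With X as base: XY = (225, 22, -25), XZ = (459, 185, -188), XW = (621, 274, -277).
XZ × XW = (267, 10395, 10881).
XY · (XZ × XW) = 16740.
Since 16740 ≠ 0, the four points are not coplanar.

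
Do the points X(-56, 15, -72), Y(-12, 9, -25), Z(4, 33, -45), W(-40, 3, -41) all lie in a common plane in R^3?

Yes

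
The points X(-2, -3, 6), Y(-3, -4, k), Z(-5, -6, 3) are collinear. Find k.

5

Direction XZ = (-3, -3, -3). From the x-coordinate of Y, the parameter along the line is τ = (-3 − (-2))/(-3) = 1/3.
Then k = 6 + 1/3·(-3) = 5.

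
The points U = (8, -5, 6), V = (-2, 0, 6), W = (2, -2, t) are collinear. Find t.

Collinearity requires UV × UW = 0; each component is linear in t.
The x-component gives (5)t + (-30) = 0, so t = 6.
The remaining components then also vanish.

6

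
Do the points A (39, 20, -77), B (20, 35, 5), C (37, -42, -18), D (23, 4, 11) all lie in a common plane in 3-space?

No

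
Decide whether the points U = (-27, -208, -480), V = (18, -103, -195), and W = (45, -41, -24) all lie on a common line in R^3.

No

UV = (45, 105, 285), UW = (72, 167, 456).
Comparing components 2 and 3: (105)(456) − (285)(167) = 285 ≠ 0, so UV and UW are not parallel and the points are not collinear.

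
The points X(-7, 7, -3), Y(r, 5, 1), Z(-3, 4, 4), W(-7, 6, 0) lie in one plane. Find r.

Normal to plane XZW: n = (-2, -12, -4); plane equation n·P = -58.
Requiring n·Y = -58: (-2)r + (-64) = -58.
So r = -3.

-3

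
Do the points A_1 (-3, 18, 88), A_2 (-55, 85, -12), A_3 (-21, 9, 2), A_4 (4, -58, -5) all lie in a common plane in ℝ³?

The four points are coplanar iff the 3×3 determinant with rows A_1A_2, A_1A_3, A_1A_4 is zero.
Rows: (-52, 67, -100), (-18, -9, -86), (7, -76, -93).
Expanding along the first row: (-52)(-5699) − (67)(2276) + (-100)(1431) = 756.
Nonzero ⇒ not coplanar.

No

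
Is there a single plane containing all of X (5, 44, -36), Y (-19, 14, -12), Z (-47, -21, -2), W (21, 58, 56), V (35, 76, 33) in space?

No

The plane through X, Y, Z has normal n = XY × XZ = (540, -432, 0) and equation n·P = -16308.
Checking the remaining points: n·W = -13716, n·V = -13932.
Since n·W = -13716 ≠ -16308, W is off the plane and the points are not all coplanar.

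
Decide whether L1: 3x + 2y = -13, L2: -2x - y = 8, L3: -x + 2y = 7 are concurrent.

No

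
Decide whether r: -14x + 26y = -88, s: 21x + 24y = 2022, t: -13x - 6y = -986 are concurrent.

Yes

Lines aᵢx + bᵢy = cᵢ with pairwise distinct directions are concurrent exactly when det[aᵢ bᵢ cᵢ] = 0.
Here the determinant is 0.
It vanishes, so the lines are concurrent at (62, 30).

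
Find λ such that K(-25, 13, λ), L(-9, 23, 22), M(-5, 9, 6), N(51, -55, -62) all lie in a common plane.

8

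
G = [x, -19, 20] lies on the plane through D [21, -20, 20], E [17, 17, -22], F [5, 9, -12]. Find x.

5

The plane through D, E, F has equation 34x + 544y + 476z = -646.
Substituting G: (34)x + (-816) = -646, so x = 5.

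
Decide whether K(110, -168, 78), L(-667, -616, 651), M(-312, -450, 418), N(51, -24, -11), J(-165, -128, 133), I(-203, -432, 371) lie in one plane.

The plane through K, L, M has normal n = KL × KM = (9266, 22374, 30058) and equation n·P = -395048.
Checking the remaining points: n·N = -395048, n·J = -395048, n·I = -395048.
All equal -395048, so all 6 points lie in one plane.

Yes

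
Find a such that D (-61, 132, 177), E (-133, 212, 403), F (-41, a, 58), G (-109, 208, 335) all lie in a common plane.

-64

The points are coplanar iff DE · (DF × DG) = 0.
Expanding, this is linear in a: (-528)a + (-33792) = 0.
So a = -64.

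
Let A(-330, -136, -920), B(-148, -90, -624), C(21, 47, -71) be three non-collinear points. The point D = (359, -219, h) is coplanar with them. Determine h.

-558

Coplanarity requires AB · (AC × AD) = 0.
AB = (182, 46, 296), AC = (351, 183, 849); the triple product is linear in h with coefficient 17160 and constant term 9575280.
Setting it to zero: h = -558.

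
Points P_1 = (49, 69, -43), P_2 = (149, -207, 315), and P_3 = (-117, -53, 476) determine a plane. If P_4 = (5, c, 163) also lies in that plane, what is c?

1

A normal to the plane is n = P_1P_2 × P_1P_3 = (-99568, -111328, -58016).
P_4 lies in the plane iff n · P_1P_4 = 0.
This gives (-111328)c + (111328) = 0, so c = 1.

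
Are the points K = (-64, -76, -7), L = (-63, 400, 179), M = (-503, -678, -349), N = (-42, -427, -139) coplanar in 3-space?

No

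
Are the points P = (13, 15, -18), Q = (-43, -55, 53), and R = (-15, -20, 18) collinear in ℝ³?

PQ = (-56, -70, 71), PR = (-28, -35, 36).
PQ × PR = (-35, 28, 0).
The cross product is nonzero, so the points do not lie on one line.

No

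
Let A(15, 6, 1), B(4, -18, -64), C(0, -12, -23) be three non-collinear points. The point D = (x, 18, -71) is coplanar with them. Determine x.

49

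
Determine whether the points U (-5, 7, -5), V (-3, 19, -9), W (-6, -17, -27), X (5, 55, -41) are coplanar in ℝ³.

Yes

A normal to the plane through U, V, W is n = UV × UW = (-360, 48, -36).
The plane has equation n·P = 2316. For X: n·X = 2316.
Equal, so X lies in the plane and all four are coplanar.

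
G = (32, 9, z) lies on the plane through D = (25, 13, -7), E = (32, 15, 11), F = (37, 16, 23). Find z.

-1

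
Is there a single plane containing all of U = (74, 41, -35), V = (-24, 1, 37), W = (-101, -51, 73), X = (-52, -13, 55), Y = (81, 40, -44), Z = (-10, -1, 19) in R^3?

Yes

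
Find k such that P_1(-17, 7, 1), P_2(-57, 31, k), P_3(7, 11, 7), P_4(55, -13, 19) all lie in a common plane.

-9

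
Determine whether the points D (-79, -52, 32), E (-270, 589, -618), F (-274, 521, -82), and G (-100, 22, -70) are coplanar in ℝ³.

No

The four points are coplanar iff the 3×3 determinant with rows DE, DF, DG is zero.
Rows: (-191, 641, -650), (-195, 573, -114), (-21, 74, -102).
Expanding along the first row: (-191)(-50010) − (641)(17496) + (-650)(-2397) = -104976.
Nonzero ⇒ not coplanar.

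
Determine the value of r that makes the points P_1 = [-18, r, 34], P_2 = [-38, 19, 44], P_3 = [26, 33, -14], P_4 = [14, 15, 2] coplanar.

-1

Coplanarity ⇔ det[P_1P_2; P_1P_3; P_1P_4] = 0.
Expanding, this is linear in r: (328)r + (328) = 0.
So r = -1.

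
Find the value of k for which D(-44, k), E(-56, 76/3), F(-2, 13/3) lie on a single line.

Collinearity: (D − E) must be parallel to (F − E) = (54, -21).
Cross-multiplying the components: (k − 76/3)·(54) = (12)·(-21).
Solving gives k = 62/3.

62/3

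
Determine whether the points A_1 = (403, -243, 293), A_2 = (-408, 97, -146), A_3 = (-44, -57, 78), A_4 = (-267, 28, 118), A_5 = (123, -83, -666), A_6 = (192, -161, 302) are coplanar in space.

The plane through A_1, A_2, A_3 has normal n = A_1A_2 × A_1A_3 = (8554, 21868, 1134) and equation n·P = -1534400.
Checking the remaining points: n·A_4 = -1537802, n·A_5 = -1518146, n·A_6 = -1535912.
Since n·A_4 = -1537802 ≠ -1534400, A_4 is off the plane and the points are not all coplanar.

No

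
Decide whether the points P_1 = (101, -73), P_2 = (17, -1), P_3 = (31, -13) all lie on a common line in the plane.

Yes

P_1P_2 = (-84, 72), P_1P_3 = (-70, 60).
det[P_1P_2; P_1P_3] = (-84)(60) − (72)(-70) = 0.
The determinant is zero, so the points are collinear.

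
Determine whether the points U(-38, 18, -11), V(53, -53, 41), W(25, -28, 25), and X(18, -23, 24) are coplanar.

A normal to the plane through U, V, W is n = UV × UW = (-164, 0, 287).
The plane has equation n·P = 3075. For X: n·X = 3936.
3936 ≠ 3075, so X is off the plane.

No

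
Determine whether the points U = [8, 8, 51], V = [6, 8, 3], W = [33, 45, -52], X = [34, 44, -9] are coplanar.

With U as base: UV = (-2, 0, -48), UW = (25, 37, -103), UX = (26, 36, -60).
UW × UX = (1488, -1178, -62).
UV · (UW × UX) = 0.
The scalar triple product vanishes, so the four points are coplanar.

Yes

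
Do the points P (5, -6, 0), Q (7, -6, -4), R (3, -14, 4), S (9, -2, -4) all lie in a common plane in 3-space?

With P as base: PQ = (2, 0, -4), PR = (-2, -8, 4), PS = (4, 4, -4).
PR × PS = (16, 8, 24).
PQ · (PR × PS) = -64.
Since -64 ≠ 0, the four points are not coplanar.

No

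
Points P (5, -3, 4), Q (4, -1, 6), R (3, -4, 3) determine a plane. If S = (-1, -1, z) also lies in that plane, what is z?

Coplanarity requires PQ · (PR × PS) = 0.
PQ = (-1, 2, 2), PR = (-2, -1, -1); the triple product is linear in z with coefficient 5 and constant term -30.
Setting it to zero: z = 6.

6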